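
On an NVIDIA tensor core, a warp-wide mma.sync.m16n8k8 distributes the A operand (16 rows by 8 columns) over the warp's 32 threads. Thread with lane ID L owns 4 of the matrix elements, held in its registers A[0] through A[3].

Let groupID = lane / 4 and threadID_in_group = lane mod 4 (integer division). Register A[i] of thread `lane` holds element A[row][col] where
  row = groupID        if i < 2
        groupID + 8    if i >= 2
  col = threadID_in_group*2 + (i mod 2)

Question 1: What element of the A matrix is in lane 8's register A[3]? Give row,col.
L=8=>grp=8>>2=2, tig=8&3=0
[3]=>row 2+8=10  col 0·2+1=1

10,1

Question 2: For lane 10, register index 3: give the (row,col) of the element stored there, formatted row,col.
10: G=2,T=2
[3] (2+8,2*2+1) = (10,5)

10,5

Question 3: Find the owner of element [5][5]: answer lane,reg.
22,1

r:5=>grp=5,rB=0  c:5=>tig=2,lo=1
L=5*4+2=22  i=0*2+1=1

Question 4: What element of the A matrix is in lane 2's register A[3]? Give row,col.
lane 2->2/4=0, 2 mod 4=2
i=3  r:0+8->8  c:2·2+1->5

8,5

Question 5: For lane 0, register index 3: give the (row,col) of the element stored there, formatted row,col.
8,1

lane 0: gid=0 (0/4), tid=0 (0%4)
i=3: r=0+8=8, c=0*2+1=1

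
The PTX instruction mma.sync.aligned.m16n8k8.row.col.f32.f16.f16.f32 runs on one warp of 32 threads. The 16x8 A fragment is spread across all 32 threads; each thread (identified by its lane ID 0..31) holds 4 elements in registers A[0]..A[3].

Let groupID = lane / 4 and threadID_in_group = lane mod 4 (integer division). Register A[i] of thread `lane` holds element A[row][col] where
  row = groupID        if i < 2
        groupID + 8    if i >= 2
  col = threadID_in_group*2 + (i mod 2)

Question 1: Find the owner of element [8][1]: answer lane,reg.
r=8→G=0,rhi=1  c=1→T=0,p=1
L=0*4+0=0  i=1*2+1=3

0,3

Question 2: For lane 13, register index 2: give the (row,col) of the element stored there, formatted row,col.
11,2

13: G=3,T=1
[2] (3+8,1*2+0) = (11,2)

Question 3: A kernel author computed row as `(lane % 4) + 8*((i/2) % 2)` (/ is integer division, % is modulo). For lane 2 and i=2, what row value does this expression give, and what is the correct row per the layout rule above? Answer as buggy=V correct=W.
`(lane % 4) + 8*((i/2) % 2)`[2,2]->10
lane 2->2/4=0, 2 mod 4=2
i=2  r:0+8->8  c:2·2+0->4
row: 10 vs 8

buggy=10 correct=8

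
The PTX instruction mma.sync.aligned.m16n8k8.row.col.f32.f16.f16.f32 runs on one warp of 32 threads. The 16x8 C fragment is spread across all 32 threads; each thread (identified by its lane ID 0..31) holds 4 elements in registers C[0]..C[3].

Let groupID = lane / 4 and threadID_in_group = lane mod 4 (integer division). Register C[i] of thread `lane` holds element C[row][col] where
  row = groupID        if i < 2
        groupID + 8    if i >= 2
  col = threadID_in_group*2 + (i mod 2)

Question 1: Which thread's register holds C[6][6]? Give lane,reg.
r=6⇒gr=6,Rb=0  c=6⇒th=3,odd=0
L=6*4+3=27  i=0*2+0=0

27,0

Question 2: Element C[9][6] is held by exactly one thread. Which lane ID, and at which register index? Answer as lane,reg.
7,2

r: 9->gid=1,r8=1  c: 6->tid=3,i&1=0
L=1*4+3=7  i=1*2+0=2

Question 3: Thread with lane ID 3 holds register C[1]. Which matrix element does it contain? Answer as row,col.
lane 3: G=0 (3/4), T=3 (3%4)
i=1: r=0+0=0, c=3*2+1=7

0,7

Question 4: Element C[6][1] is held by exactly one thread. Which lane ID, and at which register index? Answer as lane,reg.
24,1

r:6=>grp=6,rB=0  c:1=>tig=0,lo=1
L=6*4+0=24  i=0*2+1=1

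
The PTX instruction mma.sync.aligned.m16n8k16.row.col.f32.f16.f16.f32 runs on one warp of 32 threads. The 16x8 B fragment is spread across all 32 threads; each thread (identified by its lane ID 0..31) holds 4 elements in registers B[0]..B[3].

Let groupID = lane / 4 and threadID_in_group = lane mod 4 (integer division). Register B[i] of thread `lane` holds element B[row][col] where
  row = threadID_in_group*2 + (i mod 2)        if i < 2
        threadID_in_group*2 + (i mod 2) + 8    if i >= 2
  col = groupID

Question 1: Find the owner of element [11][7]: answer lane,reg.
c=7⇒gr=7  r=11⇒Rb=1,th=1,odd=1
L=7*4+1=29  i=1*2+1=3

29,3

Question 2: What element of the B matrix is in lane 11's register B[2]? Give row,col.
L=11->gid=11>>2=2, tid=11&3=3
[2]->row 3·2+0+8=14  col gid=2

14,2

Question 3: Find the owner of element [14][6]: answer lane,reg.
27,2

c: 6->gid=6  r: 14->r8=1,tid=3,i&1=0
L=6*4+3=27  i=1*2+0=2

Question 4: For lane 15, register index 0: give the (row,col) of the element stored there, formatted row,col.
6,3

lane 15: gid=3 (15/4), tid=3 (15%4)
i=0: r=3*2+0+0=6, c=gid=3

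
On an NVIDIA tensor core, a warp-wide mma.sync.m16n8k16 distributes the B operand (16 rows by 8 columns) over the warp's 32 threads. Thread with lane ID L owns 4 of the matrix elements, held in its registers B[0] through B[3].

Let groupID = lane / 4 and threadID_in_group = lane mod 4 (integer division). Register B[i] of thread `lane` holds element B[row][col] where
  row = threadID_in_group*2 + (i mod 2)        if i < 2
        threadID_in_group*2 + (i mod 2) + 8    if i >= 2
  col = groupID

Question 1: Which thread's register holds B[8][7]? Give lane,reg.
28,2

c: 7->gid=7  r: 8->r8=1,tid=0,i&1=0
L=7*4+0=28  i=1*2+0=2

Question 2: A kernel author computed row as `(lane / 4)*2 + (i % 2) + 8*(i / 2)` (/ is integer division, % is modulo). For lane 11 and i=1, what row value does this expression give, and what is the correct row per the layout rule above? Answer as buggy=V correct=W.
`(lane / 4)*2 + (i % 2) + 8*(i / 2)`[11,1]→5
11: G=2,T=3
[1] (3*2+1+0,2) = (7,2)
row: 5 vs 7

buggy=5 correct=7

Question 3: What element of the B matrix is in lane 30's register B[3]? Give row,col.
13,7

30: grp=7,tig=2
[3] (2*2+1+8,7) = (13,7)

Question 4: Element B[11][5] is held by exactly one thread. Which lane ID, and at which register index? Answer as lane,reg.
21,3

c=5⇒gr=5  r=11⇒Rb=1,th=1,odd=1
L=5*4+1=21  i=1*2+1=3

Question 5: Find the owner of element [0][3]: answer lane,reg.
c=3⇒gr=3  r=0⇒Rb=0,th=0,odd=0
L=3*4+0=12  i=0*2+0=0

12,0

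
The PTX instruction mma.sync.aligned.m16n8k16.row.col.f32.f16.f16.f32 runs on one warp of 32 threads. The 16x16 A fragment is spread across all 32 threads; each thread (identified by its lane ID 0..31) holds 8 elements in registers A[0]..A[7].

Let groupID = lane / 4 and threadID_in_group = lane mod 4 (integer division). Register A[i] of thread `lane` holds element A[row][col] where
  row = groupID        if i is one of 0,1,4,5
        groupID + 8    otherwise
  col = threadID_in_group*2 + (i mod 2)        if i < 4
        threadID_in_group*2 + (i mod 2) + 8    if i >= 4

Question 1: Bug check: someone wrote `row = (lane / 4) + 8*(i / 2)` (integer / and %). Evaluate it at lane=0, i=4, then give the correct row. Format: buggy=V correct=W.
`(lane / 4) + 8*(i / 2)`[0,4]=>16
L=0=>grp=0>>2=0, tig=0&3=0
[4]=>row 0+0=0  col 0·2+0+8=8
row: 16 vs 0

buggy=16 correct=0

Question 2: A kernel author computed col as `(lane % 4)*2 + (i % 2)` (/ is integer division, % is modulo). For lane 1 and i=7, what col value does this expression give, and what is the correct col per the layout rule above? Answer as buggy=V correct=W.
buggy=3 correct=11

`(lane % 4)*2 + (i % 2)`[1,7]->3
1: gid=0,tid=1
[7] (0+8,1*2+1+8) = (8,11)
col: 3 vs 11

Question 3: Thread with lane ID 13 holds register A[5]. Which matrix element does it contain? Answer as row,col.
lane 13: gr=3 (13/4), th=1 (13%4)
i=5: r=3+0=3, c=1*2+1+8=11

3,11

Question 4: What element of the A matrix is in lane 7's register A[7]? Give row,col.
9,15

lane 7: gr=1 (7/4), th=3 (7%4)
i=7: r=1+8=9, c=3*2+1+8=15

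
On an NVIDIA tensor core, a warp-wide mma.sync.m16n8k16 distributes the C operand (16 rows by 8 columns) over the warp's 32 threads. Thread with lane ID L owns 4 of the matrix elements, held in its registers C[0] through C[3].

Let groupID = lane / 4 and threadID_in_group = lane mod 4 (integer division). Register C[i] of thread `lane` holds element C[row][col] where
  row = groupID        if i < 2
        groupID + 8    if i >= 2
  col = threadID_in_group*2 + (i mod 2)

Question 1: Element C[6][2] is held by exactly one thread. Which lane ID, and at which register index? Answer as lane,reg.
25,0

r=6⇒gr=6,Rb=0  c=2⇒th=1,odd=0
L=6*4+1=25  i=0*2+0=0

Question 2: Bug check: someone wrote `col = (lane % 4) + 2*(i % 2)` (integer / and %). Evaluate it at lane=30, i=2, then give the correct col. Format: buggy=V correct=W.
`(lane % 4) + 2*(i % 2)`[30,2]->2
lane 30: g=7 (30/4), t=2 (30%4)
i=2: r=7+8=15, c=2*2+0=4
col: 2 vs 4

buggy=2 correct=4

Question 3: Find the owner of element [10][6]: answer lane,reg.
11,2

r=10⇒gr=2,Rb=1  c=6⇒th=3,odd=0
L=2*4+3=11  i=1*2+0=2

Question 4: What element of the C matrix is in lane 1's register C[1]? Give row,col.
L=1⇒gr=1>>2=0, th=1&3=1
[1]⇒row 0+0=0  col 1·2+1=3

0,3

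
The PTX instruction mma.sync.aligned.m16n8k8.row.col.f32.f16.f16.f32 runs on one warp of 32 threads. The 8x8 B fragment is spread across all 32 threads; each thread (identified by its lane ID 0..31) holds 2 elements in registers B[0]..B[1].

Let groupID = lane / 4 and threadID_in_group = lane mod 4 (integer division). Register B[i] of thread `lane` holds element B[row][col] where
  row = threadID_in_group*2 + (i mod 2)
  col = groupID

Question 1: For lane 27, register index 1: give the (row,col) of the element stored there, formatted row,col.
7,6

L=27→G=27>>2=6, T=27&3=3
[1]→row 3·2+1=7  col G=6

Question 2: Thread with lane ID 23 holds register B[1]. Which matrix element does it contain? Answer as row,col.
7,5

lane 23: g=5 (23/4), t=3 (23%4)
i=1: r=3*2+1=7, c=g=5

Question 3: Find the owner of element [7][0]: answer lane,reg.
3,1

c: 0->gid=0  r: 7->tid=3,i&1=1
L=0*4+3=3  i=1=1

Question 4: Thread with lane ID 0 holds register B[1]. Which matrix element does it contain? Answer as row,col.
L=0->g=0>>2=0, t=0&3=0
[1]->row 0·2+1=1  col g=0

1,0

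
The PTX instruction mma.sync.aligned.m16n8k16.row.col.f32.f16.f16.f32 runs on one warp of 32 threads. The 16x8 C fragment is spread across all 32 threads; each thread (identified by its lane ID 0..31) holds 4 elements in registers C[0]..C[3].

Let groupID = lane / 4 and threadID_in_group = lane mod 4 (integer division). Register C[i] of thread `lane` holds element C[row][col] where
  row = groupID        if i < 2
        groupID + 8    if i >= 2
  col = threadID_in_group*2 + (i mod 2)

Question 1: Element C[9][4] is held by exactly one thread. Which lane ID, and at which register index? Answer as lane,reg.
r:9=>grp=1,rB=1  c:4=>tig=2,lo=0
L=1*4+2=6  i=1*2+0=2

6,2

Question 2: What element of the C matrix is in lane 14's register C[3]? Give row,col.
lane 14: G=3 (14/4), T=2 (14%4)
i=3: r=3+8=11, c=2*2+1=5

11,5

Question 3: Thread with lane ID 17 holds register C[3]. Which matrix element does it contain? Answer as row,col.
lane 17⇒17/4=4, 17 mod 4=1
i=3  r:4+8⇒12  c:2·1+1⇒3

12,3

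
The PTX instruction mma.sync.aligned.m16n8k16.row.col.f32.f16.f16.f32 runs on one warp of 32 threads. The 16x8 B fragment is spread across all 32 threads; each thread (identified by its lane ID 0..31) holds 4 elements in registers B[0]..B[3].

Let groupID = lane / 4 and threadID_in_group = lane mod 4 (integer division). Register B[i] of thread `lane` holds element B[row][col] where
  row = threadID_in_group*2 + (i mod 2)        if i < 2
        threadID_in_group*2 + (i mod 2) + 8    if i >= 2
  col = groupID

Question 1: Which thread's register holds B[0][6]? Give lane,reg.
24,0

c=6->g=6  r=0->rb=0,t=0,b0=0
L=6*4+0=24  i=0*2+0=0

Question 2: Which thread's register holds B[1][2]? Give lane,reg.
c=2->g=2  r=1->rb=0,t=0,b0=1
L=2*4+0=8  i=0*2+1=1

8,1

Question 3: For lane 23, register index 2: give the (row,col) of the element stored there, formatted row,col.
14,5

lane 23: g=5 (23/4), t=3 (23%4)
i=2: r=3*2+0+8=14, c=g=5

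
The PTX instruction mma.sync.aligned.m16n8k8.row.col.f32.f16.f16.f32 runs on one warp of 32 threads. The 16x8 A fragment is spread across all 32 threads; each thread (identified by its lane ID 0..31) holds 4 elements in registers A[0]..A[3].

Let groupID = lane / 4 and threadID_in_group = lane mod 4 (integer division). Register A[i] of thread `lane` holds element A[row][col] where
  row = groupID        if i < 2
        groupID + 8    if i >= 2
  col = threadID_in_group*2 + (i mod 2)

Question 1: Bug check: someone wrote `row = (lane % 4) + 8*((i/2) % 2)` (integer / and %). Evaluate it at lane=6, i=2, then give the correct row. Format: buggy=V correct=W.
`(lane % 4) + 8*((i/2) % 2)`[6,2]→10
lane 6→6/4=1, 6 mod 4=2
i=2  r:1+8→9  c:2·2+0→4
row: 10 vs 9

buggy=10 correct=9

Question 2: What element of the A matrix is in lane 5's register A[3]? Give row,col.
lane 5=>5/4=1, 5 mod 4=1
i=3  r:1+8=>9  c:2·1+1=>3

9,3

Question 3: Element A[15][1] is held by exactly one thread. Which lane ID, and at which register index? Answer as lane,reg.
28,3

r=15->g=7,rb=1  c=1->t=0,b0=1
L=7*4+0=28  i=1*2+1=3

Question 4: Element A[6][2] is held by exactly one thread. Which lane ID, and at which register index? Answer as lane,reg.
r=6⇒gr=6,Rb=0  c=2⇒th=1,odd=0
L=6*4+1=25  i=0*2+0=0

25,0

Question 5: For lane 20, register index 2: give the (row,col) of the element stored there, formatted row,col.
20: gr=5,th=0
[2] (5+8,0*2+0) = (13,0)

13,0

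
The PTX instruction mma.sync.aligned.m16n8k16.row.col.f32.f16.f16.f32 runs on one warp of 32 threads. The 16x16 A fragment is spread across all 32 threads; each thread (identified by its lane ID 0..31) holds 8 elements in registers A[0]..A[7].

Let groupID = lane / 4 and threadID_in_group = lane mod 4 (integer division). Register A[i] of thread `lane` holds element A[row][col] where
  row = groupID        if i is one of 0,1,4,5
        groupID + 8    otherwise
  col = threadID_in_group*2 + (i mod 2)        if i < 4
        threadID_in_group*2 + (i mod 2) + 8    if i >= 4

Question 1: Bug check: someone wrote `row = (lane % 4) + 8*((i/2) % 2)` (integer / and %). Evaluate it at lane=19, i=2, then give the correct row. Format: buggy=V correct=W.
buggy=11 correct=12

`(lane % 4) + 8*((i/2) % 2)`[19,2]->11
lane 19->19/4=4, 19 mod 4=3
i=2  r:4+8->12  c:2·3+0+0->6
row: 11 vs 12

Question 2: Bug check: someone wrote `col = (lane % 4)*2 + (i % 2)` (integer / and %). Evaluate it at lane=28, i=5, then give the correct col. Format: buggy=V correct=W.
buggy=1 correct=9

`(lane % 4)*2 + (i % 2)`[28,5]⇒1
28: gr=7,th=0
[5] (7+0,0*2+1+8) = (7,9)
col: 1 vs 9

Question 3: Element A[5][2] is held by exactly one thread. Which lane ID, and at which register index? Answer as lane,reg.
21,0

r:5=>grp=5,rB=0  c:2=>cB=0,tig=1,lo=0
L=5*4+1=21  i=0*4+0*2+0=0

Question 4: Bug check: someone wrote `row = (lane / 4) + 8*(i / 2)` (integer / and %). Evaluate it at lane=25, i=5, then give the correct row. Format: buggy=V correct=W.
buggy=22 correct=6

`(lane / 4) + 8*(i / 2)`[25,5]⇒22
lane 25: gr=6 (25/4), th=1 (25%4)
i=5: r=6+0=6, c=1*2+1+8=11
row: 22 vs 6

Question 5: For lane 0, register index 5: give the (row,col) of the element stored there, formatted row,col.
0: gid=0,tid=0
[5] (0+0,0*2+1+8) = (0,9)

0,9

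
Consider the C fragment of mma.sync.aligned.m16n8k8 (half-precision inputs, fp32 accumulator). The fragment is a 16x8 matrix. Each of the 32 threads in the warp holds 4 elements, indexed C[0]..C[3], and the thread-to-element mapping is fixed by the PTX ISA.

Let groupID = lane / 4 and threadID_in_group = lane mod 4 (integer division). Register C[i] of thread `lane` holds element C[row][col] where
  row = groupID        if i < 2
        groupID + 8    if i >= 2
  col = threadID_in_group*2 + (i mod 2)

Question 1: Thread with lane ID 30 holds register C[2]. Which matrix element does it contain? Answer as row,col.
lane 30: gr=7 (30/4), th=2 (30%4)
i=2: r=7+8=15, c=2*2+0=4

15,4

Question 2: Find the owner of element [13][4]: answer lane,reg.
r: 13->gid=5,r8=1  c: 4->tid=2,i&1=0
L=5*4+2=22  i=1*2+0=2

22,2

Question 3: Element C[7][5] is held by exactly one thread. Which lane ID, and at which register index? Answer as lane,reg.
30,1

r:7=>grp=7,rB=0  c:5=>tig=2,lo=1
L=7*4+2=30  i=0*2+1=1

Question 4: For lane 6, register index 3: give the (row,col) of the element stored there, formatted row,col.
9,5

6: gr=1,th=2
[3] (1+8,2*2+1) = (9,5)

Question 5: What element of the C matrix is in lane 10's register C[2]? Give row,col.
lane 10->10/4=2, 10 mod 4=2
i=2  r:2+8->10  c:2·2+0->4

10,4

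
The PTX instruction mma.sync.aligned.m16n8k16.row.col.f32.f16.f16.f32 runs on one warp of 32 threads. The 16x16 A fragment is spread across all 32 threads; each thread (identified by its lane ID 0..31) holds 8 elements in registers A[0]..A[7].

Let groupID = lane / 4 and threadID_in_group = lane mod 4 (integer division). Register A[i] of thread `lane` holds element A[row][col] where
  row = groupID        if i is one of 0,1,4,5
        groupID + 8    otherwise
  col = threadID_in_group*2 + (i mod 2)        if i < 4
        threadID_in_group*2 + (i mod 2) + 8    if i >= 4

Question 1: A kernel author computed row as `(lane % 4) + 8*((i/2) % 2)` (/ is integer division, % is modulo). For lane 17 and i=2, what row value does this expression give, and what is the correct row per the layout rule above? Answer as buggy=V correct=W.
`(lane % 4) + 8*((i/2) % 2)`[17,2]->9
L=17->g=17>>2=4, t=17&3=1
[2]->row 4+8=12  col 1·2+0+0=2
row: 9 vs 12

buggy=9 correct=12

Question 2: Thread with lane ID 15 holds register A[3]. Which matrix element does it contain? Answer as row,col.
lane 15→15/4=3, 15 mod 4=3
i=3  r:3+8→11  c:2·3+1+0→7

11,7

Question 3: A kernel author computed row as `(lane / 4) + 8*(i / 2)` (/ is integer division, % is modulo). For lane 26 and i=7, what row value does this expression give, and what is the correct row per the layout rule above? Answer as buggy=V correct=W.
buggy=30 correct=14

`(lane / 4) + 8*(i / 2)`[26,7]=>30
lane 26: grp=6 (26/4), tig=2 (26%4)
i=7: r=6+8=14, c=2*2+1+8=13
row: 30 vs 14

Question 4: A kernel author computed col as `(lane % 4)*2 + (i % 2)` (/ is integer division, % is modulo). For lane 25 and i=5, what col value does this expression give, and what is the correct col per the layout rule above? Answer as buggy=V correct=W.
buggy=3 correct=11

`(lane % 4)*2 + (i % 2)`[25,5]->3
25: g=6,t=1
[5] (6+0,1*2+1+8) = (6,11)
col: 3 vs 11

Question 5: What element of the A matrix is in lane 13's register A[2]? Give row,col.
11,2

lane 13: g=3 (13/4), t=1 (13%4)
i=2: r=3+8=11, c=1*2+0+0=2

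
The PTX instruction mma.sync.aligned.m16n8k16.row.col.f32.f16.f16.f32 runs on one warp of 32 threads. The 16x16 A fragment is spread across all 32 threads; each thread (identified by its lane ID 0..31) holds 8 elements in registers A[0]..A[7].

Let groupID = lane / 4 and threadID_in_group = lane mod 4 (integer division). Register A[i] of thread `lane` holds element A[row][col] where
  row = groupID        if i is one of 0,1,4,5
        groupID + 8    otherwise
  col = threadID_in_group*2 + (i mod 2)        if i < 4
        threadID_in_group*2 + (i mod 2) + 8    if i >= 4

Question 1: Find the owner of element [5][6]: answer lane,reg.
23,0

r=5->g=5,rb=0  c=6->cb=0,t=3,b0=0
L=5*4+3=23  i=0*4+0*2+0=0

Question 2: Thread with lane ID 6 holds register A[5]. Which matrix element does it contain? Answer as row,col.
L=6⇒gr=6>>2=1, th=6&3=2
[5]⇒row 1+0=1  col 2·2+1+8=13

1,13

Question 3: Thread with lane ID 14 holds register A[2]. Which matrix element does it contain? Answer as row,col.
14: grp=3,tig=2
[2] (3+8,2*2+0+0) = (11,4)

11,4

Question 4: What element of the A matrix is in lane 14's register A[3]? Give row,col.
11,5

lane 14: gr=3 (14/4), th=2 (14%4)
i=3: r=3+8=11, c=2*2+1+0=5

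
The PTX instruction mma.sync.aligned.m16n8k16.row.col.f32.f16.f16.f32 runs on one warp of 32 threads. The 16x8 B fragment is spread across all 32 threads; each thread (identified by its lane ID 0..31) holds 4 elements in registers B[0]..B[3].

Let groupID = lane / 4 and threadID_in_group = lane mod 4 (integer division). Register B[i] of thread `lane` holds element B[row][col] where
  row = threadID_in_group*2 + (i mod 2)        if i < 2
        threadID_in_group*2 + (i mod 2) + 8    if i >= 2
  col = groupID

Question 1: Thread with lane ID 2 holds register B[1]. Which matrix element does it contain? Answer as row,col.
lane 2: grp=0 (2/4), tig=2 (2%4)
i=1: r=2*2+1+0=5, c=grp=0

5,0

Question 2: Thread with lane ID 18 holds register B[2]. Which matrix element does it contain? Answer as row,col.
12,4

L=18->g=18>>2=4, t=18&3=2
[2]->row 2·2+0+8=12  col g=4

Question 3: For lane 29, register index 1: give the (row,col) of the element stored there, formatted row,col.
lane 29→29/4=7, 29 mod 4=1
i=1  r:2·1+1+0→3  c:7

3,7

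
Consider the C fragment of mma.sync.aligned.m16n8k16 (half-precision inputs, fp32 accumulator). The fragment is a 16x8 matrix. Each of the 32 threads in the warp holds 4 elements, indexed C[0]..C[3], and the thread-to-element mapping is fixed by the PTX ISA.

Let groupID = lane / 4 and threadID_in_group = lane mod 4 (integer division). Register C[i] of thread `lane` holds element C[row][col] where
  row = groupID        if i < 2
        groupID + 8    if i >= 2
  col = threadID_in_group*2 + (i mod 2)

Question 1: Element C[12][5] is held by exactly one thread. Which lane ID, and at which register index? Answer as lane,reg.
18,3

r=12->g=4,rb=1  c=5->t=2,b0=1
L=4*4+2=18  i=1*2+1=3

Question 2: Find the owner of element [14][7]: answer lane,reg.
27,3

r=14->g=6,rb=1  c=7->t=3,b0=1
L=6*4+3=27  i=1*2+1=3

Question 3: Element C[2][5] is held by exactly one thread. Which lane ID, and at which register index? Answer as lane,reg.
10,1

r=2→G=2,rhi=0  c=5→T=2,p=1
L=2*4+2=10  i=0*2+1=1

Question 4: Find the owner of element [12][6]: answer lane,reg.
r: 12->gid=4,r8=1  c: 6->tid=3,i&1=0
L=4*4+3=19  i=1*2+0=2

19,2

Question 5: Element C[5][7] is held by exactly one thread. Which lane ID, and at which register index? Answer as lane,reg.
23,1

r=5->g=5,rb=0  c=7->t=3,b0=1
L=5*4+3=23  i=0*2+1=1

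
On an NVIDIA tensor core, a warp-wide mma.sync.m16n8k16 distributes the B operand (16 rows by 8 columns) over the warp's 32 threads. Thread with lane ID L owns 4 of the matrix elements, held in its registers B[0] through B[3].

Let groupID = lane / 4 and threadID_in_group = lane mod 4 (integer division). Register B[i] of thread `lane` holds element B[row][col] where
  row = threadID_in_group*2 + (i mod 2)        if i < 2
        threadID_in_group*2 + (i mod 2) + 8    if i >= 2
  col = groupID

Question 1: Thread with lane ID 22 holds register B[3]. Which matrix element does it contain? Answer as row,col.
13,5

22: gid=5,tid=2
[3] (2*2+1+8,5) = (13,5)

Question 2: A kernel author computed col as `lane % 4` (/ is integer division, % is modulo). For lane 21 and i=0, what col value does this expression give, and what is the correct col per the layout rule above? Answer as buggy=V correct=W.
buggy=1 correct=5

`lane % 4`[21,0]→1
lane 21→21/4=5, 21 mod 4=1
i=0  r:2·1+0+0→2  c:5
col: 1 vs 5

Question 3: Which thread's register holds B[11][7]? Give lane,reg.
c=7→G=7  r=11→rhi=1,T=1,p=1
L=7*4+1=29  i=1*2+1=3

29,3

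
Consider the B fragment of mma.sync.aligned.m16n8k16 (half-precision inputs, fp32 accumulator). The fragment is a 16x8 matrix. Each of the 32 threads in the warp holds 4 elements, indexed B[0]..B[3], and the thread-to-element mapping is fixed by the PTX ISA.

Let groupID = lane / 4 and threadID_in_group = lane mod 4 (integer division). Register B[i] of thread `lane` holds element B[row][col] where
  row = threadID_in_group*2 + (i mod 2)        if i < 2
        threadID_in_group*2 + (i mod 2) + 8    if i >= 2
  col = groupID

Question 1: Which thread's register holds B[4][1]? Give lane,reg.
6,0

c=1->g=1  r=4->rb=0,t=2,b0=0
L=1*4+2=6  i=0*2+0=0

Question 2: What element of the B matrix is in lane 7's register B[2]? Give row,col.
lane 7: grp=1 (7/4), tig=3 (7%4)
i=2: r=3*2+0+8=14, c=grp=1

14,1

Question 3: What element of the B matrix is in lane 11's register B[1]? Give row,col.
11: gr=2,th=3
[1] (3*2+1+0,2) = (7,2)

7,2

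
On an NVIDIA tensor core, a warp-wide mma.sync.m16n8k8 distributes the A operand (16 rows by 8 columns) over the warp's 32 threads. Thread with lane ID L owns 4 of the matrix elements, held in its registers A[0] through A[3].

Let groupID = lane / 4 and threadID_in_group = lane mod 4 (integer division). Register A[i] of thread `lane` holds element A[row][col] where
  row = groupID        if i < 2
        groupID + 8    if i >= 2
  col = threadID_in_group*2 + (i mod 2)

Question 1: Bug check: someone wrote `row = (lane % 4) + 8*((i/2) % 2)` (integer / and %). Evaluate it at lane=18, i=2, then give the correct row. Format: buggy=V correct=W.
buggy=10 correct=12

`(lane % 4) + 8*((i/2) % 2)`[18,2]->10
18: gid=4,tid=2
[2] (4+8,2*2+0) = (12,4)
row: 10 vs 12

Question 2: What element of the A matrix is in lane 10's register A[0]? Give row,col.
lane 10=>10/4=2, 10 mod 4=2
i=0  r:2+0=>2  c:2·2+0=>4

2,4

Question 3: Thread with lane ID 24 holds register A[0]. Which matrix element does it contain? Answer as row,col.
6,0

lane 24: grp=6 (24/4), tig=0 (24%4)
i=0: r=6+0=6, c=0*2+0=0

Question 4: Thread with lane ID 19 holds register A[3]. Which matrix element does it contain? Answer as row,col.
lane 19->19/4=4, 19 mod 4=3
i=3  r:4+8->12  c:2·3+1->7

12,7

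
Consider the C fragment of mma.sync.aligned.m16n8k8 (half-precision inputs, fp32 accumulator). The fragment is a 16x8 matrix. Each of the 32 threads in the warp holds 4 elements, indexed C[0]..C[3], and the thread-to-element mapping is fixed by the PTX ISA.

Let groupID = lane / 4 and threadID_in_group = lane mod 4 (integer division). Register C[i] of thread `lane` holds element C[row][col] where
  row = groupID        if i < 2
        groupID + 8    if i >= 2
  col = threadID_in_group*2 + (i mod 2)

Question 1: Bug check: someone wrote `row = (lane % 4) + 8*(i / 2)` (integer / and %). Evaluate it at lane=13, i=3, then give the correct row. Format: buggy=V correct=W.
`(lane % 4) + 8*(i / 2)`[13,3]⇒9
lane 13: gr=3 (13/4), th=1 (13%4)
i=3: r=3+8=11, c=1*2+1=3
row: 9 vs 11

buggy=9 correct=11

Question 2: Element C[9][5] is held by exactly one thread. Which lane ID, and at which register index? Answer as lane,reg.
r=9->g=1,rb=1  c=5->t=2,b0=1
L=1*4+2=6  i=1*2+1=3

6,3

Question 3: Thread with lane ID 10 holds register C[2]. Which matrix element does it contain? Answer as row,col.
10,4

lane 10→10/4=2, 10 mod 4=2
i=2  r:2+8→10  c:2·2+0→4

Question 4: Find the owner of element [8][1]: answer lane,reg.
r=8⇒gr=0,Rb=1  c=1⇒th=0,odd=1
L=0*4+0=0  i=1*2+1=3

0,3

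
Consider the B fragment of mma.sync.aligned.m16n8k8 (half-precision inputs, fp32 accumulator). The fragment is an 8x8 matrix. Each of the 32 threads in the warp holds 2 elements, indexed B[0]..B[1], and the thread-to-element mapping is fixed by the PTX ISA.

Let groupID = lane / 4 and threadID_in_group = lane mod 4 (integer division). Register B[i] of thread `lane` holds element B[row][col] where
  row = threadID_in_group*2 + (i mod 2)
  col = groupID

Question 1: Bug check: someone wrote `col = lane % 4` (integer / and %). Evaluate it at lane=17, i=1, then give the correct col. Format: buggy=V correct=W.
buggy=1 correct=4

`lane % 4`[17,1]→1
17: G=4,T=1
[1] (1*2+1,4) = (3,4)
col: 1 vs 4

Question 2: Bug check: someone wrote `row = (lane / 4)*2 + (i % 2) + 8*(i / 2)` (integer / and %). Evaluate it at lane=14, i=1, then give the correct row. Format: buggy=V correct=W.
buggy=7 correct=5

`(lane / 4)*2 + (i % 2) + 8*(i / 2)`[14,1]->7
14: gid=3,tid=2
[1] (2*2+1,3) = (5,3)
row: 7 vs 5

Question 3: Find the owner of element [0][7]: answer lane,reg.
28,0

c=7->g=7  r=0->t=0,b0=0
L=7*4+0=28  i=0=0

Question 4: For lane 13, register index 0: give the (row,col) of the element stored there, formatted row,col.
2,3

13: grp=3,tig=1
[0] (1*2+0,3) = (2,3)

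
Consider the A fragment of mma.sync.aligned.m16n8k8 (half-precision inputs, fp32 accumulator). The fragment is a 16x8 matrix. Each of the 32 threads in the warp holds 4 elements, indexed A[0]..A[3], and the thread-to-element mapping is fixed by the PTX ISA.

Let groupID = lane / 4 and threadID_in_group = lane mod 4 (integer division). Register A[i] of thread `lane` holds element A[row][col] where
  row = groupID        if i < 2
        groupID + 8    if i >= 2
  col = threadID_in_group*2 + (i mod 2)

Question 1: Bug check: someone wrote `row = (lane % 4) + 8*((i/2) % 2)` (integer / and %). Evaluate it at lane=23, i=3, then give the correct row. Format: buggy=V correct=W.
`(lane % 4) + 8*((i/2) % 2)`[23,3]->11
23: gid=5,tid=3
[3] (5+8,3*2+1) = (13,7)
row: 11 vs 13

buggy=11 correct=13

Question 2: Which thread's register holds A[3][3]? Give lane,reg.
13,1

r:3=>grp=3,rB=0  c:3=>tig=1,lo=1
L=3*4+1=13  i=0*2+1=1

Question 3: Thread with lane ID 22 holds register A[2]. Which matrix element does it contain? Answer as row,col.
13,4

lane 22: grp=5 (22/4), tig=2 (22%4)
i=2: r=5+8=13, c=2*2+0=4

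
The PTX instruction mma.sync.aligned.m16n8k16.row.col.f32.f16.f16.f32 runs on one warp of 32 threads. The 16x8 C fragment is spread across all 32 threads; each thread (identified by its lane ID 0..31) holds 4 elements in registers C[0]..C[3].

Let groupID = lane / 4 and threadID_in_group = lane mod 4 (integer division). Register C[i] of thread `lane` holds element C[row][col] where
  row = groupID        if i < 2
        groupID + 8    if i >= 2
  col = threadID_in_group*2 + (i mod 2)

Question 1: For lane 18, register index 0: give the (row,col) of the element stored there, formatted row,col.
lane 18=>18/4=4, 18 mod 4=2
i=0  r:4+0=>4  c:2·2+0=>4

4,4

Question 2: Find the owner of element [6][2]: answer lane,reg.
r: 6->gid=6,r8=0  c: 2->tid=1,i&1=0
L=6*4+1=25  i=0*2+0=0

25,0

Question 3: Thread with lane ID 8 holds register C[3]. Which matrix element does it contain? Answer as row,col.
10,1

8: gid=2,tid=0
[3] (2+8,0*2+1) = (10,1)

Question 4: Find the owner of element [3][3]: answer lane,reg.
r=3⇒gr=3,Rb=0  c=3⇒th=1,odd=1
L=3*4+1=13  i=0*2+1=1

13,1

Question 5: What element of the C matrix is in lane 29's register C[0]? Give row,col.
7,2

lane 29: g=7 (29/4), t=1 (29%4)
i=0: r=7+0=7, c=1*2+0=2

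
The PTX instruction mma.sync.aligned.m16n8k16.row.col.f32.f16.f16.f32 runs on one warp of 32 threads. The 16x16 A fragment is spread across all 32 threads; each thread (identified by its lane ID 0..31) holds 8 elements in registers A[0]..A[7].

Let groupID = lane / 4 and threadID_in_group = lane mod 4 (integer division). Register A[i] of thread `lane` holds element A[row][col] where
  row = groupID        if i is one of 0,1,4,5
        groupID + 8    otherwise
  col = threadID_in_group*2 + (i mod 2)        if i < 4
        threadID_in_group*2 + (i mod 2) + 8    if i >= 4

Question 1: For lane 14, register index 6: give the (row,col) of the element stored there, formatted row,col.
14: g=3,t=2
[6] (3+8,2*2+0+8) = (11,12)

11,12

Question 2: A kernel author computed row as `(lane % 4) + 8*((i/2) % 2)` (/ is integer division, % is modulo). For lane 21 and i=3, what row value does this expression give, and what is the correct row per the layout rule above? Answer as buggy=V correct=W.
`(lane % 4) + 8*((i/2) % 2)`[21,3]->9
lane 21: g=5 (21/4), t=1 (21%4)
i=3: r=5+8=13, c=1*2+1+0=3
row: 9 vs 13

buggy=9 correct=13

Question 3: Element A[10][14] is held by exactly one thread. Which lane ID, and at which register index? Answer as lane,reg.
11,6

r:10=>grp=2,rB=1  c:14=>cB=1,tig=3,lo=0
L=2*4+3=11  i=1*4+1*2+0=6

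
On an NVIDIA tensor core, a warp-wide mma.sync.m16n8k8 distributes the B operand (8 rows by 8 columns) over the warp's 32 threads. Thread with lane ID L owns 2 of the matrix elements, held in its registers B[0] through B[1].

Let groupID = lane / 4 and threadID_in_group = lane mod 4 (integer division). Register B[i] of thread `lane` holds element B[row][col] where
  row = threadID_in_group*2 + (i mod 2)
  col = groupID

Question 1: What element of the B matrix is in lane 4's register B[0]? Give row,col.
4: g=1,t=0
[0] (0*2+0,1) = (0,1)

0,1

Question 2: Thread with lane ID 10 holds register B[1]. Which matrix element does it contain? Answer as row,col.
5,2

L=10⇒gr=10>>2=2, th=10&3=2
[1]⇒row 2·2+1=5  col gr=2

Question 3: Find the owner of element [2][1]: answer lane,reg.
c: 1->gid=1  r: 2->tid=1,i&1=0
L=1*4+1=5  i=0=0

5,0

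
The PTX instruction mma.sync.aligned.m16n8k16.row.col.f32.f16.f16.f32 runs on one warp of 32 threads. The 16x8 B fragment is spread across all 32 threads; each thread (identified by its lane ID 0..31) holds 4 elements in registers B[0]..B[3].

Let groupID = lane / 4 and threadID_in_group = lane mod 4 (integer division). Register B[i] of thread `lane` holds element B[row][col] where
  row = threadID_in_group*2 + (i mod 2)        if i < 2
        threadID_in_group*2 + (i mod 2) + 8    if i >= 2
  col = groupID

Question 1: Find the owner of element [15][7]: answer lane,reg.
c=7->g=7  r=15->rb=1,t=3,b0=1
L=7*4+3=31  i=1*2+1=3

31,3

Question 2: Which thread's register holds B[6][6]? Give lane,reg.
27,0

c:6=>grp=6  r:6=>rB=0,tig=3,lo=0
L=6*4+3=27  i=0*2+0=0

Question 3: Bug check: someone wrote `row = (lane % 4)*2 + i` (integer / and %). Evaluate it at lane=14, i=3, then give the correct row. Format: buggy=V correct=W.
`(lane % 4)*2 + i`[14,3]->7
14: g=3,t=2
[3] (2*2+1+8,3) = (13,3)
row: 7 vs 13

buggy=7 correct=13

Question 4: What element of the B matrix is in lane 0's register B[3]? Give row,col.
9,0

L=0->g=0>>2=0, t=0&3=0
[3]->row 0·2+1+8=9  col g=0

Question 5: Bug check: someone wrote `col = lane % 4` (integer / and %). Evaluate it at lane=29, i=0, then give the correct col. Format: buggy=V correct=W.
buggy=1 correct=7

`lane % 4`[29,0]->1
29: g=7,t=1
[0] (1*2+0+0,7) = (2,7)
col: 1 vs 7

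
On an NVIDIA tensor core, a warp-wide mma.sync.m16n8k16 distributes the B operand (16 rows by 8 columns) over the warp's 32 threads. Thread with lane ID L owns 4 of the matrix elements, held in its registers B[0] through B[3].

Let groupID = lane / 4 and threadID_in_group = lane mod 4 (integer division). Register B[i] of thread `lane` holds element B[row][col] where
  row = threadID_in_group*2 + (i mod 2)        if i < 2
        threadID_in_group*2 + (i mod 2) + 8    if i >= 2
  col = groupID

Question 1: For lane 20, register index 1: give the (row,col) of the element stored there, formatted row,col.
1,5

20: G=5,T=0
[1] (0*2+1+0,5) = (1,5)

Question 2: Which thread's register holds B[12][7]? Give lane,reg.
30,2

c=7→G=7  r=12→rhi=1,T=2,p=0
L=7*4+2=30  i=1*2+0=2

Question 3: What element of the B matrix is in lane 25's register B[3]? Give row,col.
11,6

L=25⇒gr=25>>2=6, th=25&3=1
[3]⇒row 1·2+1+8=11  col gr=6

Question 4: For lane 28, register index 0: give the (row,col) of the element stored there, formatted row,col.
28: G=7,T=0
[0] (0*2+0+0,7) = (0,7)

0,7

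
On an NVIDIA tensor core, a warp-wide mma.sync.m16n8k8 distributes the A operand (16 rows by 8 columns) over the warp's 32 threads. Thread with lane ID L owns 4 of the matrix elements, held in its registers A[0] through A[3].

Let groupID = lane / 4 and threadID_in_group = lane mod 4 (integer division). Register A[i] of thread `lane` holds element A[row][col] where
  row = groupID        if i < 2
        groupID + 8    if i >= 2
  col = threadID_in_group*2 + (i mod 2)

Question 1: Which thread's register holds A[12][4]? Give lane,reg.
18,2

r=12⇒gr=4,Rb=1  c=4⇒th=2,odd=0
L=4*4+2=18  i=1*2+0=2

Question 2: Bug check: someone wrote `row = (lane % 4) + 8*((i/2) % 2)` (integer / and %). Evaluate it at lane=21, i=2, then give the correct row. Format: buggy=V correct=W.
`(lane % 4) + 8*((i/2) % 2)`[21,2]→9
21: G=5,T=1
[2] (5+8,1*2+0) = (13,2)
row: 9 vs 13

buggy=9 correct=13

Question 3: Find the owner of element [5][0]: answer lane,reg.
r:5=>grp=5,rB=0  c:0=>tig=0,lo=0
L=5*4+0=20  i=0*2+0=0

20,0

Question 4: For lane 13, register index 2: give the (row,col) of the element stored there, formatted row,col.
lane 13: g=3 (13/4), t=1 (13%4)
i=2: r=3+8=11, c=1*2+0=2

11,2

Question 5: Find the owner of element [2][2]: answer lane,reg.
r=2→G=2,rhi=0  c=2→T=1,p=0
L=2*4+1=9  i=0*2+0=0

9,0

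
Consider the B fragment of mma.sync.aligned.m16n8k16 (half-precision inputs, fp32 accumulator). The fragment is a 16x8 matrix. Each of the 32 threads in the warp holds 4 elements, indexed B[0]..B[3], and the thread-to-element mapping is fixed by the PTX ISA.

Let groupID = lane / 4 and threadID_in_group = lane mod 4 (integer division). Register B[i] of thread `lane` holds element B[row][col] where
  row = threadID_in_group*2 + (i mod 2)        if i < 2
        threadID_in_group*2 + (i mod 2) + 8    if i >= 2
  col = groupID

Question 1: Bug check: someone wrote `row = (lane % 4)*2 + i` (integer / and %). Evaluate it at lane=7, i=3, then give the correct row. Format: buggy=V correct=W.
buggy=9 correct=15

`(lane % 4)*2 + i`[7,3]→9
7: G=1,T=3
[3] (3*2+1+8,1) = (15,1)
row: 9 vs 15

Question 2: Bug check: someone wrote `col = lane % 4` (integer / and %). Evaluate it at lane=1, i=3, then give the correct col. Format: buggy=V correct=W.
`lane % 4`[1,3]->1
1: g=0,t=1
[3] (1*2+1+8,0) = (11,0)
col: 1 vs 0

buggy=1 correct=0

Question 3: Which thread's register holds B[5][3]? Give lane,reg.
14,1

c=3->g=3  r=5->rb=0,t=2,b0=1
L=3*4+2=14  i=0*2+1=1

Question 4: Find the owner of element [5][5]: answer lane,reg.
c:5=>grp=5  r:5=>rB=0,tig=2,lo=1
L=5*4+2=22  i=0*2+1=1

22,1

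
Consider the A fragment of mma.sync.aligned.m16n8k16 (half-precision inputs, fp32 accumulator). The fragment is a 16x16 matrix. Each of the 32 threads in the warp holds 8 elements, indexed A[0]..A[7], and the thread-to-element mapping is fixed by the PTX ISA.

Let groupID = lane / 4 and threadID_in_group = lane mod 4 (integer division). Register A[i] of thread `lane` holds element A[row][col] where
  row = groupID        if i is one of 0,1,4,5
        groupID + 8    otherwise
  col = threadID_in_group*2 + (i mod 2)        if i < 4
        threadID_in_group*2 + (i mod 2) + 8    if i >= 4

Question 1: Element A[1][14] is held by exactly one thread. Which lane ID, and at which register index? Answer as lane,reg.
7,4

r=1⇒gr=1,Rb=0  c=14⇒Cb=1,th=3,odd=0
L=1*4+3=7  i=1*4+0*2+0=4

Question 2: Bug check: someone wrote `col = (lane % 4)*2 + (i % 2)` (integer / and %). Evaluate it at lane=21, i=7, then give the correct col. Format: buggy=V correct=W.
buggy=3 correct=11

`(lane % 4)*2 + (i % 2)`[21,7]->3
lane 21->21/4=5, 21 mod 4=1
i=7  r:5+8->13  c:2·1+1+8->11
col: 3 vs 11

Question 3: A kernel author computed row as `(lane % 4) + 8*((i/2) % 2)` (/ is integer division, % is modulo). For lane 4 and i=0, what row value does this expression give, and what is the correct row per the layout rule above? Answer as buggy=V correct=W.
`(lane % 4) + 8*((i/2) % 2)`[4,0]⇒0
4: gr=1,th=0
[0] (1+0,0*2+0+0) = (1,0)
row: 0 vs 1

buggy=0 correct=1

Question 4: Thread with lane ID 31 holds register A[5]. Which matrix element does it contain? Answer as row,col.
7,15

lane 31: gr=7 (31/4), th=3 (31%4)
i=5: r=7+0=7, c=3*2+1+8=15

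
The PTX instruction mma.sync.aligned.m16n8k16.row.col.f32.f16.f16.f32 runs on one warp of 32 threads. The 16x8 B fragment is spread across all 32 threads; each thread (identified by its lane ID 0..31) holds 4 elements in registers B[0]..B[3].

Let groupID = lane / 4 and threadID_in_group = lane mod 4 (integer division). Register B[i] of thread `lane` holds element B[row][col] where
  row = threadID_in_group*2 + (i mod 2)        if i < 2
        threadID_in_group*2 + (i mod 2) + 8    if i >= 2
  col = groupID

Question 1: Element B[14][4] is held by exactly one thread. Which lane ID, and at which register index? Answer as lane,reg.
c:4=>grp=4  r:14=>rB=1,tig=3,lo=0
L=4*4+3=19  i=1*2+0=2

19,2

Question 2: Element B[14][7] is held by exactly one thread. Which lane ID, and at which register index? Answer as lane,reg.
c:7=>grp=7  r:14=>rB=1,tig=3,lo=0
L=7*4+3=31  i=1*2+0=2

31,2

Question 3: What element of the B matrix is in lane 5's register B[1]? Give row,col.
L=5->g=5>>2=1, t=5&3=1
[1]->row 1·2+1+0=3  col g=1

3,1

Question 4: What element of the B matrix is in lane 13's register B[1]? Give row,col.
3,3

lane 13: g=3 (13/4), t=1 (13%4)
i=1: r=1*2+1+0=3, c=g=3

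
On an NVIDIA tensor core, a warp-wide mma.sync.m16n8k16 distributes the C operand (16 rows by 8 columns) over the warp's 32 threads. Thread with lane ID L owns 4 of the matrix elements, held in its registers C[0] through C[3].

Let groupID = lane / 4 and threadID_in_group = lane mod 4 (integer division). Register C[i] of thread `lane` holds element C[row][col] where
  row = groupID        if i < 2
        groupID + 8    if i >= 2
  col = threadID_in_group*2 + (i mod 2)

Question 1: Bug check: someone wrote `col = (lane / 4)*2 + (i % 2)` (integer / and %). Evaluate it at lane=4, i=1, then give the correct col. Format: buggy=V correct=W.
buggy=3 correct=1

`(lane / 4)*2 + (i % 2)`[4,1]->3
lane 4: gid=1 (4/4), tid=0 (4%4)
i=1: r=1+0=1, c=0*2+1=1
col: 3 vs 1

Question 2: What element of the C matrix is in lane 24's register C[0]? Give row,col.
lane 24⇒24/4=6, 24 mod 4=0
i=0  r:6+0⇒6  c:2·0+0⇒0

6,0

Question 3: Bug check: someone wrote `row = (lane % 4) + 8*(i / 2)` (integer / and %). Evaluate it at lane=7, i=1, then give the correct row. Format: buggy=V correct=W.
`(lane % 4) + 8*(i / 2)`[7,1]->3
L=7->gid=7>>2=1, tid=7&3=3
[1]->row 1+0=1  col 3·2+1=7
row: 3 vs 1

buggy=3 correct=1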